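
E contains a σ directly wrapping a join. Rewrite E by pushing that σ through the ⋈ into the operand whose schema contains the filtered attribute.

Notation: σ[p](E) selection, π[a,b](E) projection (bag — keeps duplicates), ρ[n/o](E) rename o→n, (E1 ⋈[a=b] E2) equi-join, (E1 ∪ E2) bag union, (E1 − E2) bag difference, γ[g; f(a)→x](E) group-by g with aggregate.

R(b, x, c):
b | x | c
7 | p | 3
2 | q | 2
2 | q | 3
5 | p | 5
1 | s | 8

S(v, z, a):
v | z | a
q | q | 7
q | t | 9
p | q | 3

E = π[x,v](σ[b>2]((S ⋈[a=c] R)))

σ filters on b, owned by the right side.
E' = π[x,v]((S ⋈[a=c] σ[b>2](R)))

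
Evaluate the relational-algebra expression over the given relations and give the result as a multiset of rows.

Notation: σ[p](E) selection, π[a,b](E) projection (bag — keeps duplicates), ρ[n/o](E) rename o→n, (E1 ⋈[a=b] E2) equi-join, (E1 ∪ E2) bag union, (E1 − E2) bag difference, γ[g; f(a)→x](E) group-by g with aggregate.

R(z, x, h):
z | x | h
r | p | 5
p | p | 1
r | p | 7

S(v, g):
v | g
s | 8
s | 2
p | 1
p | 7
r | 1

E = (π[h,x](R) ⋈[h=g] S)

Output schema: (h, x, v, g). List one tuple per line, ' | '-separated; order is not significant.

Per-node cardinality:
  R → 3
  π[h,x](R) → 3
  S → 5
  (π[h,x](R) ⋈[h=g] S) → 3

== RESULT ==
h | x | v | g
1 | p | p | 1
1 | p | r | 1
7 | p | p | 7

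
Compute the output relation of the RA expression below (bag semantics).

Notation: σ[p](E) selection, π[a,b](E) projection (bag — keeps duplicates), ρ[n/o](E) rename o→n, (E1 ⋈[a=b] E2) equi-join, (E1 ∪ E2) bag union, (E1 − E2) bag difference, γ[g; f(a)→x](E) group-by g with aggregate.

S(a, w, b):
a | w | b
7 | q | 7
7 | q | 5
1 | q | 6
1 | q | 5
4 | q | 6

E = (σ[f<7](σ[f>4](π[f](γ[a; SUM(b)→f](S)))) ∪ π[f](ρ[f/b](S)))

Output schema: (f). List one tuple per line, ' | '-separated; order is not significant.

Stepwise |·|:
  S → 5
  γ[a; SUM(b)→f](S) → 3
  π[f](γ[a; SUM(b)→f](S)) → 3
  σ[f>4](π[f](γ[a; SUM(b)→f](S))) → 3
  σ[f<7](σ[f>4](π[f](γ[a; SUM(b)→f](S)))) → 1
  S → 5
  ρ[f/b](S) → 5
  π[f](ρ[f/b](S)) → 5
  (σ[f<7](σ[f>4](π[f](γ[a; SUM(b)→f](S)))) ∪ π[f](ρ[f/b](S))) → 6

== RESULT ==
f
5
5
6
6
6
7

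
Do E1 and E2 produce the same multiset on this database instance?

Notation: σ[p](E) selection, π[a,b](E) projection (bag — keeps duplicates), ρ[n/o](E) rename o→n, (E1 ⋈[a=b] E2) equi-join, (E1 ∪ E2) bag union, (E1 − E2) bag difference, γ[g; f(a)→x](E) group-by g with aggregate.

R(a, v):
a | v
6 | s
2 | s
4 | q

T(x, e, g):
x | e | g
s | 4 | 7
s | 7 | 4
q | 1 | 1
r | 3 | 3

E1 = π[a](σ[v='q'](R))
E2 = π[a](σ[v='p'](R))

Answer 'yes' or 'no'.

E1 row counts bottom-up:
  R → 3
  σ[v='q'](R) → 1
  π[a](σ[v='q'](R)) → 1
E2 row counts bottom-up:
  R → 3
  σ[v='p'](R) → 0
  π[a](σ[v='p'](R)) → 0

E1 result:
a
4
E2 result:
a
(0 rows)
Witness: (4,) appears 1× in E1 but 0× in E2.

no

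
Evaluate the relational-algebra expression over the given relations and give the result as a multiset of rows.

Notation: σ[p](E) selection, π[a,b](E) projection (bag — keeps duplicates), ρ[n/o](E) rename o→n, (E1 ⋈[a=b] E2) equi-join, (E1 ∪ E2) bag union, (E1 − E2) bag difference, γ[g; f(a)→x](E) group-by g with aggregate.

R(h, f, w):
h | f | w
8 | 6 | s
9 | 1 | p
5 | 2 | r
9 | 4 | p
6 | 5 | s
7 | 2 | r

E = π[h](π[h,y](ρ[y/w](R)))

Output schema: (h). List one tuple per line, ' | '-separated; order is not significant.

Stepwise |·|:
  R → 6
  ρ[y/w](R) → 6
  π[h,y](ρ[y/w](R)) → 6
  π[h](π[h,y](ρ[y/w](R))) → 6

== RESULT ==
h
5
6
7
8
9
9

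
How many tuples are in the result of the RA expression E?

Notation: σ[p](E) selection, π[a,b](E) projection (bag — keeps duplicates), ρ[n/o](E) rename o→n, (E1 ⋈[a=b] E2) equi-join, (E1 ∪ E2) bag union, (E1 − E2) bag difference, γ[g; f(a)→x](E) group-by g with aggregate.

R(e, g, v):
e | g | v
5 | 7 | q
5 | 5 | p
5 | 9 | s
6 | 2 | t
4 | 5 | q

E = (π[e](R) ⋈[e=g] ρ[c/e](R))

Stepwise |·|:
  R → 5
  π[e](R) → 5
  R → 5
  ρ[c/e](R) → 5
  (π[e](R) ⋈[e=g] ρ[c/e](R)) → 6

|E| = 6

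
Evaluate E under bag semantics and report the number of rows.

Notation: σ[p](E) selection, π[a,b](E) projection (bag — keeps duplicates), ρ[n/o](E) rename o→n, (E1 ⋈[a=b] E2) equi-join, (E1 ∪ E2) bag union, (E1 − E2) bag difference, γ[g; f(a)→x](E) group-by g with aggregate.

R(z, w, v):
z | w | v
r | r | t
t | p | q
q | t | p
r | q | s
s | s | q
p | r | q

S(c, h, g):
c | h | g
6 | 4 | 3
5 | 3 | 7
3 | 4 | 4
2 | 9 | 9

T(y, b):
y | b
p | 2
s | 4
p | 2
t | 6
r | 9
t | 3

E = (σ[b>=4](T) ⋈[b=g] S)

Stepwise |·|:
  T → 6
  σ[b>=4](T) → 3
  S → 4
  (σ[b>=4](T) ⋈[b=g] S) → 2

|E| = 2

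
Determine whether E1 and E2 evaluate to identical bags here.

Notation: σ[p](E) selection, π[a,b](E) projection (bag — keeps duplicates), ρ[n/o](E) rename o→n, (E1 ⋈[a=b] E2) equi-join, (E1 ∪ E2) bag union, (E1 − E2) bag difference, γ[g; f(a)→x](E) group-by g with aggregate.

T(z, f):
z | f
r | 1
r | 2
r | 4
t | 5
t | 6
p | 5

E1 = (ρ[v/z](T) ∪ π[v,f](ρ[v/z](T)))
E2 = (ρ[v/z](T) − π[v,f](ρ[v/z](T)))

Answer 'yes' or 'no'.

E1 per-node cardinality:
  T → 6
  ρ[v/z](T) → 6
  T → 6
  ρ[v/z](T) → 6
  π[v,f](ρ[v/z](T)) → 6
  (ρ[v/z](T) ∪ π[v,f](ρ[v/z](T))) → 12
E2 per-node cardinality:
  T → 6
  ρ[v/z](T) → 6
  T → 6
  ρ[v/z](T) → 6
  π[v,f](ρ[v/z](T)) → 6
  (ρ[v/z](T) − π[v,f](ρ[v/z](T))) → 0

E1 result:
v | f
p | 5
p | 5
r | 1
r | 1
r | 2
r | 2
r | 4
r | 4
t | 5
t | 5
t | 6
t | 6
E2 result:
v | f
(0 rows)
Witness: ('r', 1) appears 2× in E1 but 0× in E2.

no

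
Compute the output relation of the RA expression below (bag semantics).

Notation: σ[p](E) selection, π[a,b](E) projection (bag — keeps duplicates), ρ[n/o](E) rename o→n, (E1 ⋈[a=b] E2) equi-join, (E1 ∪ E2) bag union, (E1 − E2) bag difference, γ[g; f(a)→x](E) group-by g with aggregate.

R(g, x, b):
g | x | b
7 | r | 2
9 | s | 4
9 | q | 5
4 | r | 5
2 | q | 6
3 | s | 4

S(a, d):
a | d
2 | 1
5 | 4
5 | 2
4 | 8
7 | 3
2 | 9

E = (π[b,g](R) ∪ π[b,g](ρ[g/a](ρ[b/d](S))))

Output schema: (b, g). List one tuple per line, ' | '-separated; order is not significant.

Row counts bottom-up:
  R → 6
  π[b,g](R) → 6
  S → 6
  ρ[b/d](S) → 6
  ρ[g/a](ρ[b/d](S)) → 6
  π[b,g](ρ[g/a](ρ[b/d](S))) → 6
  (π[b,g](R) ∪ π[b,g](ρ[g/a](ρ[b/d](S)))) → 12

== RESULT ==
b | g
1 | 2
2 | 5
2 | 7
3 | 7
4 | 3
4 | 5
4 | 9
5 | 4
5 | 9
6 | 2
8 | 4
9 | 2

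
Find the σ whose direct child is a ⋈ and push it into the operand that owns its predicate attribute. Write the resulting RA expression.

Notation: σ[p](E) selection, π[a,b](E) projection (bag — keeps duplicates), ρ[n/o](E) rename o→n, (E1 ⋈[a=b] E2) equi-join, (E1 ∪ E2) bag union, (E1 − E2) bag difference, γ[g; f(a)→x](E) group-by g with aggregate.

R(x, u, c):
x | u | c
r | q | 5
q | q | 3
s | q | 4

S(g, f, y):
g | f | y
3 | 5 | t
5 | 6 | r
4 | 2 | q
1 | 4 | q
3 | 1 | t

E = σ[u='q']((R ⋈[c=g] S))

σ filters on u, owned by the left side.
E' = (σ[u='q'](R) ⋈[c=g] S)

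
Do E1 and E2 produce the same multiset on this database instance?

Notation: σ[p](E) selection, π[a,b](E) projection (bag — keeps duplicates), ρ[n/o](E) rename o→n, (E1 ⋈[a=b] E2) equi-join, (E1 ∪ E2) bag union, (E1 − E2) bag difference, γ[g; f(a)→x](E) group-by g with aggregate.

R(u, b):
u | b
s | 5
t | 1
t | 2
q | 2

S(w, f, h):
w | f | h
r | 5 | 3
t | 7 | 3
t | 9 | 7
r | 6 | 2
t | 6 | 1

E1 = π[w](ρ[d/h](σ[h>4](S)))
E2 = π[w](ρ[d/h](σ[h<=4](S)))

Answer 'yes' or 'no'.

E1 per-node cardinality:
  S → 5
  σ[h>4](S) → 1
  ρ[d/h](σ[h>4](S)) → 1
  π[w](ρ[d/h](σ[h>4](S))) → 1
E2 per-node cardinality:
  S → 5
  σ[h<=4](S) → 4
  ρ[d/h](σ[h<=4](S)) → 4
  π[w](ρ[d/h](σ[h<=4](S))) → 4

E1 result:
w
t
E2 result:
w
r
r
t
t
Witness: ('t',) appears 1× in E1 but 2× in E2.

no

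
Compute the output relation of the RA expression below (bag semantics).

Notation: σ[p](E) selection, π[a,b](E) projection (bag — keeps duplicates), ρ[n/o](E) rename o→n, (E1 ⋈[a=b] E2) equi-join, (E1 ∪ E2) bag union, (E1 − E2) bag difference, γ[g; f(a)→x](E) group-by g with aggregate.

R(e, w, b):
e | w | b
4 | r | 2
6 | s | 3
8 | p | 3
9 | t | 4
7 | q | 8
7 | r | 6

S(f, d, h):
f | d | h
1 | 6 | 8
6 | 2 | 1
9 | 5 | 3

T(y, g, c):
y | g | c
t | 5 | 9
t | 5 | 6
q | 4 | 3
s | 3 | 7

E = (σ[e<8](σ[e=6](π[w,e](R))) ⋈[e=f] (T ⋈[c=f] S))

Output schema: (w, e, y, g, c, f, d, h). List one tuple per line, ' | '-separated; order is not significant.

Subexpression sizes:
  R → 6
  π[w,e](R) → 6
  σ[e=6](π[w,e](R)) → 1
  σ[e<8](σ[e=6](π[w,e](R))) → 1
  T → 4
  S → 3
  (T ⋈[c=f] S) → 2
  (σ[e<8](σ[e=6](π[w,e](R))) ⋈[e=f] (T ⋈[c=f] S)) → 1

== RESULT ==
w | e | y | g | c | f | d | h
s | 6 | t | 5 | 6 | 6 | 2 | 1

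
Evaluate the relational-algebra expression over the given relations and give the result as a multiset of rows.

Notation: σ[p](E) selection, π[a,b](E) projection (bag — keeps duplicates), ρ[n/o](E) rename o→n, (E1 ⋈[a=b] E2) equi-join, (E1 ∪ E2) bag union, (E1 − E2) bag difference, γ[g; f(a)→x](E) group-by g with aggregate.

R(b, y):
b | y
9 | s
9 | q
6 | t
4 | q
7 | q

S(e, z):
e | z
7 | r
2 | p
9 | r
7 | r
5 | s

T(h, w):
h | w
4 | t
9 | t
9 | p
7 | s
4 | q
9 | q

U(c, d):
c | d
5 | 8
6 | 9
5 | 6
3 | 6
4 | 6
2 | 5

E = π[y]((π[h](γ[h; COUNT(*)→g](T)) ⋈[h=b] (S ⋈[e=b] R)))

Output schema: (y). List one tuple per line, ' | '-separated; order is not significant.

Subexpression sizes:
  T → 6
  γ[h; COUNT(*)→g](T) → 3
  π[h](γ[h; COUNT(*)→g](T)) → 3
  S → 5
  R → 5
  (S ⋈[e=b] R) → 4
  (π[h](γ[h; COUNT(*)→g](T)) ⋈[h=b] (S ⋈[e=b] R)) → 4
  π[y]((π[h](γ[h; COUNT(*)→g](T)) ⋈[h=b] (S ⋈[e=b] R))) → 4

== RESULT ==
y
q
q
q
s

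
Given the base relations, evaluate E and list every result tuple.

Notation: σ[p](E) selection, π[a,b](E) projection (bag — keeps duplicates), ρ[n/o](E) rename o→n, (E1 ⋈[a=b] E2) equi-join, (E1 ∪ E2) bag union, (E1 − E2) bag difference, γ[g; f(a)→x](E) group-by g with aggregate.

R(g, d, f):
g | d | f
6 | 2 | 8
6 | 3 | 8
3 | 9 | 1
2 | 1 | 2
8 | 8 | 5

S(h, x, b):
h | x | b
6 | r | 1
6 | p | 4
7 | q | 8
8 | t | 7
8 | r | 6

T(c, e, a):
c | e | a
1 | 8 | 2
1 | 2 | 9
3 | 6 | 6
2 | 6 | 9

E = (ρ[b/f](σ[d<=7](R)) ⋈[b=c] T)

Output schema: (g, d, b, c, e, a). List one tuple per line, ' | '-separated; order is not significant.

Subexpression sizes:
  R → 5
  σ[d<=7](R) → 3
  ρ[b/f](σ[d<=7](R)) → 3
  T → 4
  (ρ[b/f](σ[d<=7](R)) ⋈[b=c] T) → 1

== RESULT ==
g | d | b | c | e | a
2 | 1 | 2 | 2 | 6 | 9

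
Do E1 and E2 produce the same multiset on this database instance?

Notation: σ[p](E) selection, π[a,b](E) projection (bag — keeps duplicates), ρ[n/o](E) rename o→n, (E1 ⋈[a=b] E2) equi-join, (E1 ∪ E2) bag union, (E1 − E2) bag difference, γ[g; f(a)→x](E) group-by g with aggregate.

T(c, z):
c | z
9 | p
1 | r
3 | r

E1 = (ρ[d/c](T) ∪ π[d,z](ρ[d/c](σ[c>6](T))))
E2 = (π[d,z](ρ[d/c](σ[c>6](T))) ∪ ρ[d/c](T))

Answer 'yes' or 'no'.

E1 per-node cardinality:
  T → 3
  ρ[d/c](T) → 3
  T → 3
  σ[c>6](T) → 1
  ρ[d/c](σ[c>6](T)) → 1
  π[d,z](ρ[d/c](σ[c>6](T))) → 1
  (ρ[d/c](T) ∪ π[d,z](ρ[d/c](σ[c>6](T)))) → 4
E2 per-node cardinality:
  T → 3
  σ[c>6](T) → 1
  ρ[d/c](σ[c>6](T)) → 1
  π[d,z](ρ[d/c](σ[c>6](T))) → 1
  T → 3
  ρ[d/c](T) → 3
  (π[d,z](ρ[d/c](σ[c>6](T))) ∪ ρ[d/c](T)) → 4

E1 and E2 produce the same multiset:
d | z
1 | r
3 | r
9 | p
9 | p

yes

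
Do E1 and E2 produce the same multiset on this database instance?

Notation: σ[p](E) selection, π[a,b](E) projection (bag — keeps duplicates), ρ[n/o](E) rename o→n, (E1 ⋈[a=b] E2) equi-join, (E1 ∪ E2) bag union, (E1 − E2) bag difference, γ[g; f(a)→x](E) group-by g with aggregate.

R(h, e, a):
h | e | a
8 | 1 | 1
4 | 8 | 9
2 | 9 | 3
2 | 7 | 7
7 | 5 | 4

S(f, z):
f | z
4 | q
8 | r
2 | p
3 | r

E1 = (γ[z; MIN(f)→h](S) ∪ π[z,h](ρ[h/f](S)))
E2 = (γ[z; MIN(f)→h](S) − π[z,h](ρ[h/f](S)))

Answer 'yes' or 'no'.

E1 per-node cardinality:
  S → 4
  γ[z; MIN(f)→h](S) → 3
  S → 4
  ρ[h/f](S) → 4
  π[z,h](ρ[h/f](S)) → 4
  (γ[z; MIN(f)→h](S) ∪ π[z,h](ρ[h/f](S))) → 7
E2 per-node cardinality:
  S → 4
  γ[z; MIN(f)→h](S) → 3
  S → 4
  ρ[h/f](S) → 4
  π[z,h](ρ[h/f](S)) → 4
  (γ[z; MIN(f)→h](S) − π[z,h](ρ[h/f](S))) → 0

E1 result:
z | h
p | 2
p | 2
q | 4
q | 4
r | 3
r | 3
r | 8
E2 result:
z | h
(0 rows)
Witness: ('q', 4) appears 2× in E1 but 0× in E2.

no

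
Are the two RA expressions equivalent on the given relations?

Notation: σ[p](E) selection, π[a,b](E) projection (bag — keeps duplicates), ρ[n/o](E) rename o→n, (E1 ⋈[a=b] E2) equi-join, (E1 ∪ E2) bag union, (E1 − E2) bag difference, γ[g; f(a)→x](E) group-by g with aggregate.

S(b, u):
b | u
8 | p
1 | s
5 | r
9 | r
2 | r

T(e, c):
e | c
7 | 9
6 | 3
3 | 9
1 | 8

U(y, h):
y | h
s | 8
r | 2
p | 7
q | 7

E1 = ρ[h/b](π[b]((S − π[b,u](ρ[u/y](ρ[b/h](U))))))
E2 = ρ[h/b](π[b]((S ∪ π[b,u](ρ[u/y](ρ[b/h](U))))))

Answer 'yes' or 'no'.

E1 stepwise |·|:
  S → 5
  U → 4
  ρ[b/h](U) → 4
  ρ[u/y](ρ[b/h](U)) → 4
  π[b,u](ρ[u/y](ρ[b/h](U))) → 4
  (S − π[b,u](ρ[u/y](ρ[b/h](U)))) → 4
  π[b]((S − π[b,u](ρ[u/y](ρ[b/h](U))))) → 4
  ρ[h/b](π[b]((S − π[b,u](ρ[u/y](ρ[b/h](U)))))) → 4
E2 stepwise |·|:
  S → 5
  U → 4
  ρ[b/h](U) → 4
  ρ[u/y](ρ[b/h](U)) → 4
  π[b,u](ρ[u/y](ρ[b/h](U))) → 4
  (S ∪ π[b,u](ρ[u/y](ρ[b/h](U)))) → 9
  π[b]((S ∪ π[b,u](ρ[u/y](ρ[b/h](U))))) → 9
  ρ[h/b](π[b]((S ∪ π[b,u](ρ[u/y](ρ[b/h](U)))))) → 9

E1 result:
h
1
5
8
9
E2 result:
h
1
2
2
5
7
7
8
8
9
Witness: (2,) appears 0× in E1 but 2× in E2.

no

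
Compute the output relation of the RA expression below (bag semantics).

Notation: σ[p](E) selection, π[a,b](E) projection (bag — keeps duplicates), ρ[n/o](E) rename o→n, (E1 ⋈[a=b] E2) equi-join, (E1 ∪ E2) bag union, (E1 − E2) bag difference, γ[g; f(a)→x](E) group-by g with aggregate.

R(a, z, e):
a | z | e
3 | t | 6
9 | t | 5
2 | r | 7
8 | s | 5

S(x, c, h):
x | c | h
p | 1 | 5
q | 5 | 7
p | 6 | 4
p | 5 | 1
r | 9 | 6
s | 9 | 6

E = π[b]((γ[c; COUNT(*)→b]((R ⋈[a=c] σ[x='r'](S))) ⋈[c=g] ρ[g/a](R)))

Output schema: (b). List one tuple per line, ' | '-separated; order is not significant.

Subexpression sizes:
  R → 4
  S → 6
  σ[x='r'](S) → 1
  (R ⋈[a=c] σ[x='r'](S)) → 1
  γ[c; COUNT(*)→b]((R ⋈[a=c] σ[x='r'](S))) → 1
  R → 4
  ρ[g/a](R) → 4
  (γ[c; COUNT(*)→b]((R ⋈[a=c] σ[x='r'](S))) ⋈[c=g] ρ[g/a](R)) → 1
  π[b]((γ[c; COUNT(*)→b]((R ⋈[a=c] σ[x='r'](S))) ⋈[c=g] ρ[g/a](R))) → 1

== RESULT ==
b
1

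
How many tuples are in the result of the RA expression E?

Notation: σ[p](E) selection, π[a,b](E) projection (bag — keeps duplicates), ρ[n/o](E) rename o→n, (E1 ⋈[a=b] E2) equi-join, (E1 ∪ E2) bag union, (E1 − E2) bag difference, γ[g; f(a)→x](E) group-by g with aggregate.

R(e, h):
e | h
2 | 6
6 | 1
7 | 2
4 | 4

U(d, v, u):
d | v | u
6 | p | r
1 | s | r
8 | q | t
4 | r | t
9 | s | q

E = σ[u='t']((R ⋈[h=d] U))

Row counts bottom-up:
  R → 4
  U → 5
  (R ⋈[h=d] U) → 3
  σ[u='t']((R ⋈[h=d] U)) → 1

|E| = 1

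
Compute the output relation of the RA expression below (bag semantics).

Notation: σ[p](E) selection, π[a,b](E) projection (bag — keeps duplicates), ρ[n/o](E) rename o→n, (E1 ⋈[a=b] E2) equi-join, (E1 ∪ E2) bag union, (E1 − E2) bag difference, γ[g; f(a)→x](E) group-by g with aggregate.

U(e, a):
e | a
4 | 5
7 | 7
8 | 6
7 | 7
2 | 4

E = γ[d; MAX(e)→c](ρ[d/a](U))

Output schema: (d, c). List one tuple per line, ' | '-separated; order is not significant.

Row counts bottom-up:
  U → 5
  ρ[d/a](U) → 5
  γ[d; MAX(e)→c](ρ[d/a](U)) → 4

== RESULT ==
d | c
4 | 2
5 | 4
6 | 8
7 | 7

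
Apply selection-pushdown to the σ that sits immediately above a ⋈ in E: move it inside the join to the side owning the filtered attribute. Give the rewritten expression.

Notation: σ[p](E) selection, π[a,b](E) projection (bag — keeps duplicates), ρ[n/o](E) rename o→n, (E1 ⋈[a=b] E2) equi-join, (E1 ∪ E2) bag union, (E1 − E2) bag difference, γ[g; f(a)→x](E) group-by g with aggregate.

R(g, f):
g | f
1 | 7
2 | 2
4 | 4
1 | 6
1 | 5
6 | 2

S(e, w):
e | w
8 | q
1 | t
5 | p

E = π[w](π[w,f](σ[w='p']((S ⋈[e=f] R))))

σ filters on w, owned by the left side.
E' = π[w](π[w,f]((σ[w='p'](S) ⋈[e=f] R)))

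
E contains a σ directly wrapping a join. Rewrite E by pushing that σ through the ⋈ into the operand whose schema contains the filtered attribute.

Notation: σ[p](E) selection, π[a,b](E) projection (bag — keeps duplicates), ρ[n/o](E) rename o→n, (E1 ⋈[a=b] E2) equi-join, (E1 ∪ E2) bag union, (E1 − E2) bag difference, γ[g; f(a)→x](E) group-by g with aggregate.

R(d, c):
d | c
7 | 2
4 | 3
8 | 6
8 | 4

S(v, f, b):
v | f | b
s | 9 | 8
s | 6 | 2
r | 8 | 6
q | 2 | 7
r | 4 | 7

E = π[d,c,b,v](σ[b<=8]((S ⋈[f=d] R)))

σ filters on b, owned by the left side.
E' = π[d,c,b,v]((σ[b<=8](S) ⋈[f=d] R))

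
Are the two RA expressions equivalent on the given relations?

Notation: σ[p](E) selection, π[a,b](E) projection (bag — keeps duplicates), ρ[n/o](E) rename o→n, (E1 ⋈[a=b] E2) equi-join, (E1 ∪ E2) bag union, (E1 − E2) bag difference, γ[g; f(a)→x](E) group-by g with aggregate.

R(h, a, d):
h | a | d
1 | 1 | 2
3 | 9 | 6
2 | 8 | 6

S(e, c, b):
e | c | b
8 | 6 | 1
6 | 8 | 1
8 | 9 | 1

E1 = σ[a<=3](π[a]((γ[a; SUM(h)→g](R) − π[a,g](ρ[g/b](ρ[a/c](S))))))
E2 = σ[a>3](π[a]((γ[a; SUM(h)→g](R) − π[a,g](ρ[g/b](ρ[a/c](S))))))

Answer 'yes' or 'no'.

E1 stepwise |·|:
  R → 3
  γ[a; SUM(h)→g](R) → 3
  S → 3
  ρ[a/c](S) → 3
  ρ[g/b](ρ[a/c](S)) → 3
  π[a,g](ρ[g/b](ρ[a/c](S))) → 3
  (γ[a; SUM(h)→g](R) − π[a,g](ρ[g/b](ρ[a/c](S)))) → 3
  π[a]((γ[a; SUM(h)→g](R) − π[a,g](ρ[g/b](ρ[a/c](S))))) → 3
  σ[a<=3](π[a]((γ[a; SUM(h)→g](R) − π[a,g](ρ[g/b](ρ[a/c](S)))))) → 1
E2 stepwise |·|:
  R → 3
  γ[a; SUM(h)→g](R) → 3
  S → 3
  ρ[a/c](S) → 3
  ρ[g/b](ρ[a/c](S)) → 3
  π[a,g](ρ[g/b](ρ[a/c](S))) → 3
  (γ[a; SUM(h)→g](R) − π[a,g](ρ[g/b](ρ[a/c](S)))) → 3
  π[a]((γ[a; SUM(h)→g](R) − π[a,g](ρ[g/b](ρ[a/c](S))))) → 3
  σ[a>3](π[a]((γ[a; SUM(h)→g](R) − π[a,g](ρ[g/b](ρ[a/c](S)))))) → 2

E1 result:
a
1
E2 result:
a
8
9
Witness: (1,) appears 1× in E1 but 0× in E2.

no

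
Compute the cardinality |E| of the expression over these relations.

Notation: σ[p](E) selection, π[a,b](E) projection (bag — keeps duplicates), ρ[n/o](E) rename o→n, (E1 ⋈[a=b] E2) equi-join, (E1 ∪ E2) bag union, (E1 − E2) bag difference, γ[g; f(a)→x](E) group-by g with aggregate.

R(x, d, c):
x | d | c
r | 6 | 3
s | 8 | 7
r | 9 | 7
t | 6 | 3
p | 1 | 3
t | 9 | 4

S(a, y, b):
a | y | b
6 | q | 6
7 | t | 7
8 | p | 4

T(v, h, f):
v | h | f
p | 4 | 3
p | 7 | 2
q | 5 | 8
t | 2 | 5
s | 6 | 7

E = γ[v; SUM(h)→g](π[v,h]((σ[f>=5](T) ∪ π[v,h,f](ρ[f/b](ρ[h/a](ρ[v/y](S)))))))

Row counts bottom-up:
  T → 5
  σ[f>=5](T) → 3
  S → 3
  ρ[v/y](S) → 3
  ρ[h/a](ρ[v/y](S)) → 3
  ρ[f/b](ρ[h/a](ρ[v/y](S))) → 3
  π[v,h,f](ρ[f/b](ρ[h/a](ρ[v/y](S)))) → 3
  (σ[f>=5](T) ∪ π[v,h,f](ρ[f/b](ρ[h/a](ρ[v/y](S))))) → 6
  π[v,h]((σ[f>=5](T) ∪ π[v,h,f](ρ[f/b](ρ[h/a](ρ[v/y](S)))))) → 6
  γ[v; SUM(h)→g](π[v,h]((σ[f>=5](T) ∪ π[v,h,f](ρ[f/b](ρ[h/a](ρ[v/y](S))))))) → 4

|E| = 4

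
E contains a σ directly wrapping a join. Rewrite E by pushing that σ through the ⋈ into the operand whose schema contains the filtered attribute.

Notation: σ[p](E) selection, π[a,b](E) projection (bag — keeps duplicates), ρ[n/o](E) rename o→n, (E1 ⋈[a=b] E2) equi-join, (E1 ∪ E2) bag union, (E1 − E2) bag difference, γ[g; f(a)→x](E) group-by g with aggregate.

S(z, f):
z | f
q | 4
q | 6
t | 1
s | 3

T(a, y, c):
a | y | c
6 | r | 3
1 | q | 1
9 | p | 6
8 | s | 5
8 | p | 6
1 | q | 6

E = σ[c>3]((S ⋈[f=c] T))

σ filters on c, owned by the right side.
E' = (S ⋈[f=c] σ[c>3](T))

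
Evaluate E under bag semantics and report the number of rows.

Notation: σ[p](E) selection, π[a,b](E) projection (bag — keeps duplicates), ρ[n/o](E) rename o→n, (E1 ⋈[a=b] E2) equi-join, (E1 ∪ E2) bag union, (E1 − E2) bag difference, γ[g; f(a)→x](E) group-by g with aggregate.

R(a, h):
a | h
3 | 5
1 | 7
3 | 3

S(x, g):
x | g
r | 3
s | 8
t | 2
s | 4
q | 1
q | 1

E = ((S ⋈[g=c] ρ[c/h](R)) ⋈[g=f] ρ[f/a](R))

Row counts bottom-up:
  S → 6
  R → 3
  ρ[c/h](R) → 3
  (S ⋈[g=c] ρ[c/h](R)) → 1
  R → 3
  ρ[f/a](R) → 3
  ((S ⋈[g=c] ρ[c/h](R)) ⋈[g=f] ρ[f/a](R)) → 2

|E| = 2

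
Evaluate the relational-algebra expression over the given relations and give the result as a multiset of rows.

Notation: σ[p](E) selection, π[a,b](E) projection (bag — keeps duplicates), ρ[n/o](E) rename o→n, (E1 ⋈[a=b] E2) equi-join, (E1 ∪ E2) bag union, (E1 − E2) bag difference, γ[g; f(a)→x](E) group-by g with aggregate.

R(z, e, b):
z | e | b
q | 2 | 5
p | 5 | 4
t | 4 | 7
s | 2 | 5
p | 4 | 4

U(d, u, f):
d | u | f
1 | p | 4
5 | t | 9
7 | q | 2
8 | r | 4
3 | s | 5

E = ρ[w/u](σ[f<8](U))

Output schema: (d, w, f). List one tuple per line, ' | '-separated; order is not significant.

Per-node cardinality:
  U → 5
  σ[f<8](U) → 4
  ρ[w/u](σ[f<8](U)) → 4

== RESULT ==
d | w | f
1 | p | 4
3 | s | 5
7 | q | 2
8 | r | 4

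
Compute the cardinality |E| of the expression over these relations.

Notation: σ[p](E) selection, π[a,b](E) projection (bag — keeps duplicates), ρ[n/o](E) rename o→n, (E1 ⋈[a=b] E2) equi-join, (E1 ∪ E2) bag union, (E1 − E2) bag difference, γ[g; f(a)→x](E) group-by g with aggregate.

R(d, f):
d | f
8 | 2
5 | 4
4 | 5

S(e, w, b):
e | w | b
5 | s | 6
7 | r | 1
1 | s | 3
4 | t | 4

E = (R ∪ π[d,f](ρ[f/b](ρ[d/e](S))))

Per-node cardinality:
  R → 3
  S → 4
  ρ[d/e](S) → 4
  ρ[f/b](ρ[d/e](S)) → 4
  π[d,f](ρ[f/b](ρ[d/e](S))) → 4
  (R ∪ π[d,f](ρ[f/b](ρ[d/e](S)))) → 7

|E| = 7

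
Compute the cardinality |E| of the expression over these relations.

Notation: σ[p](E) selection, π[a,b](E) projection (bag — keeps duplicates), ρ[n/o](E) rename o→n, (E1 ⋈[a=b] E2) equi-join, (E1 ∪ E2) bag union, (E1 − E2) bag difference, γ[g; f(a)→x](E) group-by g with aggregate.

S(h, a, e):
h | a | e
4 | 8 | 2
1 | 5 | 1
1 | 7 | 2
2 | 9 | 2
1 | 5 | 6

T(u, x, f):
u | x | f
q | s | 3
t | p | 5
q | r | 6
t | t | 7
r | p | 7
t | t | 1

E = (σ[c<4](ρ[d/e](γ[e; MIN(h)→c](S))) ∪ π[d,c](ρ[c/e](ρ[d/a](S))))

Subexpression sizes:
  S → 5
  γ[e; MIN(h)→c](S) → 3
  ρ[d/e](γ[e; MIN(h)→c](S)) → 3
  σ[c<4](ρ[d/e](γ[e; MIN(h)→c](S))) → 3
  S → 5
  ρ[d/a](S) → 5
  ρ[c/e](ρ[d/a](S)) → 5
  π[d,c](ρ[c/e](ρ[d/a](S))) → 5
  (σ[c<4](ρ[d/e](γ[e; MIN(h)→c](S))) ∪ π[d,c](ρ[c/e](ρ[d/a](S)))) → 8

|E| = 8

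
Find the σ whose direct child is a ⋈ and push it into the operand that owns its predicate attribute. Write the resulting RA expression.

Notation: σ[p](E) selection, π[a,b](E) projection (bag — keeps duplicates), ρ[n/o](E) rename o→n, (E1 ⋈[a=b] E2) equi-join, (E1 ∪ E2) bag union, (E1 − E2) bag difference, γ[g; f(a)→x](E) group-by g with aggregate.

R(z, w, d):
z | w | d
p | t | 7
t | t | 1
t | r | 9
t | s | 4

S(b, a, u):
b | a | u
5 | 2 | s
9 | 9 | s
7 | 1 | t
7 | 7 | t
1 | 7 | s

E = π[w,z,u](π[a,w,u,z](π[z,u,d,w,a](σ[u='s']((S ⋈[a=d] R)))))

σ filters on u, owned by the left side.
E' = π[w,z,u](π[a,w,u,z](π[z,u,d,w,a]((σ[u='s'](S) ⋈[a=d] R))))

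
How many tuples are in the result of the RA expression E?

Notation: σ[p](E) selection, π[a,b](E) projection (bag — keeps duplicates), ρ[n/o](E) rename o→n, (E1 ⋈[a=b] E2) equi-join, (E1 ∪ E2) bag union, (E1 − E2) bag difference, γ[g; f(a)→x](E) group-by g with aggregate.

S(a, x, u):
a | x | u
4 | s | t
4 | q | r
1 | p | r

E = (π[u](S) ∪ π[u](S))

Subexpression sizes:
  S → 3
  π[u](S) → 3
  S → 3
  π[u](S) → 3
  (π[u](S) ∪ π[u](S)) → 6

|E| = 6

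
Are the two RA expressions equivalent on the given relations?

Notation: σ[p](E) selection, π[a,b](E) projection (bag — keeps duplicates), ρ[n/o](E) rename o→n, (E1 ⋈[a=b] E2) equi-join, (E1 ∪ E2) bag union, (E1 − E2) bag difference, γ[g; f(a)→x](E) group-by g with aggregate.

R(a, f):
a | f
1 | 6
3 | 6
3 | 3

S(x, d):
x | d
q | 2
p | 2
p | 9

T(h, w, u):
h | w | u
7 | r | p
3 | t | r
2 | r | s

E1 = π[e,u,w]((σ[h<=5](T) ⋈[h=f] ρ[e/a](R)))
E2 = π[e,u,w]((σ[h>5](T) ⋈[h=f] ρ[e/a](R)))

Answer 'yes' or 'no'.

E1 stepwise |·|:
  T → 3
  σ[h<=5](T) → 2
  R → 3
  ρ[e/a](R) → 3
  (σ[h<=5](T) ⋈[h=f] ρ[e/a](R)) → 1
  π[e,u,w]((σ[h<=5](T) ⋈[h=f] ρ[e/a](R))) → 1
E2 stepwise |·|:
  T → 3
  σ[h>5](T) → 1
  R → 3
  ρ[e/a](R) → 3
  (σ[h>5](T) ⋈[h=f] ρ[e/a](R)) → 0
  π[e,u,w]((σ[h>5](T) ⋈[h=f] ρ[e/a](R))) → 0

E1 result:
e | u | w
3 | r | t
E2 result:
e | u | w
(0 rows)
Witness: (3, 'r', 't') appears 1× in E1 but 0× in E2.

no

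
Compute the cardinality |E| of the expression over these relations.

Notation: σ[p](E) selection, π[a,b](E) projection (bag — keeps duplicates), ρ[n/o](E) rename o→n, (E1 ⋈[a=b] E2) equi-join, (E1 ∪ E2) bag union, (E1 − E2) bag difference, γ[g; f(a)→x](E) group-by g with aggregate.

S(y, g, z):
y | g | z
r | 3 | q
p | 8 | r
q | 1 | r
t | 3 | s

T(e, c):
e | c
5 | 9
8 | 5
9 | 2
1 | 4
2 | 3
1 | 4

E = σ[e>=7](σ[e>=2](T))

Row counts bottom-up:
  T → 6
  σ[e>=2](T) → 4
  σ[e>=7](σ[e>=2](T)) → 2

|E| = 2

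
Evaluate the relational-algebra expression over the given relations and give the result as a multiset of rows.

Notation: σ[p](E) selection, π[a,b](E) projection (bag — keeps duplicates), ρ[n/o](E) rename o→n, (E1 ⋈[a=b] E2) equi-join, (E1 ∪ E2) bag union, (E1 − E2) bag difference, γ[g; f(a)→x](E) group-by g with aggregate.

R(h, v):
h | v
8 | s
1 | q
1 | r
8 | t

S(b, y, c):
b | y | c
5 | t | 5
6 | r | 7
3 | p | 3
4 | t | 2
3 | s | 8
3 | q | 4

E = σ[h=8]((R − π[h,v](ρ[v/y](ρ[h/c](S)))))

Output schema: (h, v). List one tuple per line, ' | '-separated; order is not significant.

Per-node cardinality:
  R → 4
  S → 6
  ρ[h/c](S) → 6
  ρ[v/y](ρ[h/c](S)) → 6
  π[h,v](ρ[v/y](ρ[h/c](S))) → 6
  (R − π[h,v](ρ[v/y](ρ[h/c](S)))) → 3
  σ[h=8]((R − π[h,v](ρ[v/y](ρ[h/c](S))))) → 1

== RESULT ==
h | v
8 | t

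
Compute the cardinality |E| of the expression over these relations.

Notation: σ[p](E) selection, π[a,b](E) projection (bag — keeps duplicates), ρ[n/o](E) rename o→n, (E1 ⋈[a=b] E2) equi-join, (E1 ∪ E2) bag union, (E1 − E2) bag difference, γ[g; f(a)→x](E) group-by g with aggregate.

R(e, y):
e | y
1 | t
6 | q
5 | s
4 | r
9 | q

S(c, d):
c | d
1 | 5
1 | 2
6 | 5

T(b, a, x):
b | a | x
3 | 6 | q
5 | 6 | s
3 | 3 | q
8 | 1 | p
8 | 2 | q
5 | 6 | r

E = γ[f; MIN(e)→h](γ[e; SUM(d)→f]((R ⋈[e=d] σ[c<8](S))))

Stepwise |·|:
  R → 5
  S → 3
  σ[c<8](S) → 3
  (R ⋈[e=d] σ[c<8](S)) → 2
  γ[e; SUM(d)→f]((R ⋈[e=d] σ[c<8](S))) → 1
  γ[f; MIN(e)→h](γ[e; SUM(d)→f]((R ⋈[e=d] σ[c<8](S)))) → 1

|E| = 1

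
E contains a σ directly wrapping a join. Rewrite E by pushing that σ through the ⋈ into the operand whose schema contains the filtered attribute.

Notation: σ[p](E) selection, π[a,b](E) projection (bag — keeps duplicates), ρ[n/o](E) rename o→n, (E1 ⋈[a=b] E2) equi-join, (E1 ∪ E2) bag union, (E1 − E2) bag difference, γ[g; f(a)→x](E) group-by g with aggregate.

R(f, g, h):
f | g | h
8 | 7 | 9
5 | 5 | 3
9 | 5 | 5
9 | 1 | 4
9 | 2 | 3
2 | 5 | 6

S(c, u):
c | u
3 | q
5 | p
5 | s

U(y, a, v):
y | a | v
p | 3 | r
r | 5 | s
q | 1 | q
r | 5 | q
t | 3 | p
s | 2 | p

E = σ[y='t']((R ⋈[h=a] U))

σ filters on y, owned by the right side.
E' = (R ⋈[h=a] σ[y='t'](U))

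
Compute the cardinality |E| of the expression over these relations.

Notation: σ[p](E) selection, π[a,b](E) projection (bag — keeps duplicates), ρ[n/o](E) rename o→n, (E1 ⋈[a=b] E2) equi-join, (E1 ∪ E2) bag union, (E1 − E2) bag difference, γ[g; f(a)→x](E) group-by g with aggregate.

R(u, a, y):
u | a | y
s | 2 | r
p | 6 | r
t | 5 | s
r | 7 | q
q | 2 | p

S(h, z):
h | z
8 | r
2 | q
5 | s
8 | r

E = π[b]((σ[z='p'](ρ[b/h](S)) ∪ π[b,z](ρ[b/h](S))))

Subexpression sizes:
  S → 4
  ρ[b/h](S) → 4
  σ[z='p'](ρ[b/h](S)) → 0
  S → 4
  ρ[b/h](S) → 4
  π[b,z](ρ[b/h](S)) → 4
  (σ[z='p'](ρ[b/h](S)) ∪ π[b,z](ρ[b/h](S))) → 4
  π[b]((σ[z='p'](ρ[b/h](S)) ∪ π[b,z](ρ[b/h](S)))) → 4

|E| = 4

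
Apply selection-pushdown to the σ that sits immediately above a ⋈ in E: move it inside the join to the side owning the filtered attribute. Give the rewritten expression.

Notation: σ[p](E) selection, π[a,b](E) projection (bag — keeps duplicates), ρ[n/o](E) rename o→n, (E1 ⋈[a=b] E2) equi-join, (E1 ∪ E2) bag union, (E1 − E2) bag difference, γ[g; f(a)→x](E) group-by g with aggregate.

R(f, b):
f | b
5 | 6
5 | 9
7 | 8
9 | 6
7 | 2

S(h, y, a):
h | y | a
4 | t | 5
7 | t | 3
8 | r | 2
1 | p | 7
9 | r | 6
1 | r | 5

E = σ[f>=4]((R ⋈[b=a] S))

σ filters on f, owned by the left side.
E' = (σ[f>=4](R) ⋈[b=a] S)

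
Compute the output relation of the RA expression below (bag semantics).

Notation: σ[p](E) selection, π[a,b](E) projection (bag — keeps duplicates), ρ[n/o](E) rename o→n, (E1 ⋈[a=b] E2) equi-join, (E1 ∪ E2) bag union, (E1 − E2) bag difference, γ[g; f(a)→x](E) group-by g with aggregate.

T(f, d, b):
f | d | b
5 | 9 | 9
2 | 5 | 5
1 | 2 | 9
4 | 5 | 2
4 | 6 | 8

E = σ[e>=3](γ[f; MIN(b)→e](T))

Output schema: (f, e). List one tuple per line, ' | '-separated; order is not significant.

Stepwise |·|:
  T → 5
  γ[f; MIN(b)→e](T) → 4
  σ[e>=3](γ[f; MIN(b)→e](T)) → 3

== RESULT ==
f | e
1 | 9
2 | 5
5 | 9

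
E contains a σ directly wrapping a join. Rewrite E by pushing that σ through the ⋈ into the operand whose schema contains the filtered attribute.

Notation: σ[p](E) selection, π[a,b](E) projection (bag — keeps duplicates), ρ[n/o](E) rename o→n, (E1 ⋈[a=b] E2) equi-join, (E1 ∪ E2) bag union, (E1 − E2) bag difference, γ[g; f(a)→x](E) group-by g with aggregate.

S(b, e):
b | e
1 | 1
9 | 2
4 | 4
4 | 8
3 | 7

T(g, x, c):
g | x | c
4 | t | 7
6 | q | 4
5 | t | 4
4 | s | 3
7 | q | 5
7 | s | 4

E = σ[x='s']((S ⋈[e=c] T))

σ filters on x, owned by the right side.
E' = (S ⋈[e=c] σ[x='s'](T))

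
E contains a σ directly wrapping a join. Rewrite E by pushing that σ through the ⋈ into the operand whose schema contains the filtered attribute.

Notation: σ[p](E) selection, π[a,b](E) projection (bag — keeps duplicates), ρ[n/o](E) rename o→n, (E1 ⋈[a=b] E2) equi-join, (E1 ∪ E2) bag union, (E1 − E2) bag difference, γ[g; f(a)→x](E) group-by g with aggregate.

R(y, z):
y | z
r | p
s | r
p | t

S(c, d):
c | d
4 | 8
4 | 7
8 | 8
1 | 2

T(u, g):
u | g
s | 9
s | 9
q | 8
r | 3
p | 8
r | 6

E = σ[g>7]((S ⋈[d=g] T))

σ filters on g, owned by the right side.
E' = (S ⋈[d=g] σ[g>7](T))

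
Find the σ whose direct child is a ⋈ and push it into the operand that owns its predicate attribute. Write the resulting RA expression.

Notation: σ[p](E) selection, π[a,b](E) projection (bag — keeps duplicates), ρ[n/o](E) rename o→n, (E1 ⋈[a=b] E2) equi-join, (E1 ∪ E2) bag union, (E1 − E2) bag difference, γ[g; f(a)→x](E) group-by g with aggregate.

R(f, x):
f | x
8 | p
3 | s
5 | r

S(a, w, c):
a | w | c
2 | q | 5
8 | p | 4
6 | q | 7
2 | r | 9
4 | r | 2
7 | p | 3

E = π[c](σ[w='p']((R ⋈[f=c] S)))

σ filters on w, owned by the right side.
E' = π[c]((R ⋈[f=c] σ[w='p'](S)))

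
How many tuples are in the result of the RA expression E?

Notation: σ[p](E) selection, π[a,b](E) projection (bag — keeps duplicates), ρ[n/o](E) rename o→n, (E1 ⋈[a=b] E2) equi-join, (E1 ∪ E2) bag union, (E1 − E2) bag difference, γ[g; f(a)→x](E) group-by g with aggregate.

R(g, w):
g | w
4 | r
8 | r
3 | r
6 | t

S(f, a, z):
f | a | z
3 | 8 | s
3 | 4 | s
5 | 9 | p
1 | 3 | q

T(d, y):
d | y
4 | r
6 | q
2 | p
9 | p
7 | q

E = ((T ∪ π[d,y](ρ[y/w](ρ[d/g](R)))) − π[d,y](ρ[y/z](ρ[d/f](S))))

Stepwise |·|:
  T → 5
  R → 4
  ρ[d/g](R) → 4
  ρ[y/w](ρ[d/g](R)) → 4
  π[d,y](ρ[y/w](ρ[d/g](R))) → 4
  (T ∪ π[d,y](ρ[y/w](ρ[d/g](R)))) → 9
  S → 4
  ρ[d/f](S) → 4
  ρ[y/z](ρ[d/f](S)) → 4
  π[d,y](ρ[y/z](ρ[d/f](S))) → 4
  ((T ∪ π[d,y](ρ[y/w](ρ[d/g](R)))) − π[d,y](ρ[y/z](ρ[d/f](S)))) → 9

|E| = 9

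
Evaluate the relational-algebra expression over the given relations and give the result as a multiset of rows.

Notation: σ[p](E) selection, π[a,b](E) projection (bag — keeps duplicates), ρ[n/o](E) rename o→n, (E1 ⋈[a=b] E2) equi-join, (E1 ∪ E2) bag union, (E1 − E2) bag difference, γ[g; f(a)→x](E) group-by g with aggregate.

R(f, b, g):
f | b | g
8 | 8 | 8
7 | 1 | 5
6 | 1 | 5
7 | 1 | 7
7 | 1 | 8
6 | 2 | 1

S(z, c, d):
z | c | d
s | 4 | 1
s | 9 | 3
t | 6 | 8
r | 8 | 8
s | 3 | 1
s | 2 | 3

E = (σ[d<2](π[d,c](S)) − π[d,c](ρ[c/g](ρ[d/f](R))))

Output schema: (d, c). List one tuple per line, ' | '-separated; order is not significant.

Stepwise |·|:
  S → 6
  π[d,c](S) → 6
  σ[d<2](π[d,c](S)) → 2
  R → 6
  ρ[d/f](R) → 6
  ρ[c/g](ρ[d/f](R)) → 6
  π[d,c](ρ[c/g](ρ[d/f](R))) → 6
  (σ[d<2](π[d,c](S)) − π[d,c](ρ[c/g](ρ[d/f](R)))) → 2

== RESULT ==
d | c
1 | 3
1 | 4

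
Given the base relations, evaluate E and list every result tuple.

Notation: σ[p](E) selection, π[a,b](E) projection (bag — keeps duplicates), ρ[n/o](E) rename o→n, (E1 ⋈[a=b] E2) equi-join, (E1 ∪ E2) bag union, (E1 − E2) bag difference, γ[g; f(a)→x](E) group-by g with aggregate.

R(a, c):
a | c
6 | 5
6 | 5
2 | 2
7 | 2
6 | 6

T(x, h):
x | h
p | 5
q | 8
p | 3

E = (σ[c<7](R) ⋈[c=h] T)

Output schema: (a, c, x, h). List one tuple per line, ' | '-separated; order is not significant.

Stepwise |·|:
  R → 5
  σ[c<7](R) → 5
  T → 3
  (σ[c<7](R) ⋈[c=h] T) → 2

== RESULT ==
a | c | x | h
6 | 5 | p | 5
6 | 5 | p | 5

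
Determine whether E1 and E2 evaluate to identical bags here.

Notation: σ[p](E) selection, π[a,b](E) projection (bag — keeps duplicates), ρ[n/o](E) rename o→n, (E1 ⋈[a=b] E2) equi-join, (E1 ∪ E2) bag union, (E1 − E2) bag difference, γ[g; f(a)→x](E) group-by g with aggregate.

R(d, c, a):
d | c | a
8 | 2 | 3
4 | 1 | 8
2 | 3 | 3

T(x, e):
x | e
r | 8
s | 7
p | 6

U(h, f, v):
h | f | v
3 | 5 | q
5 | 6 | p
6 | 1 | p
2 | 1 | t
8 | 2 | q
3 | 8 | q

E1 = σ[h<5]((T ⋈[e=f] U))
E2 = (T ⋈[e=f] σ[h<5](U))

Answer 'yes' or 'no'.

E1 row counts bottom-up:
  T → 3
  U → 6
  (T ⋈[e=f] U) → 2
  σ[h<5]((T ⋈[e=f] U)) → 1
E2 row counts bottom-up:
  T → 3
  U → 6
  σ[h<5](U) → 3
  (T ⋈[e=f] σ[h<5](U)) → 1

E1 and E2 produce the same multiset:
x | e | h | f | v
r | 8 | 3 | 8 | q

yes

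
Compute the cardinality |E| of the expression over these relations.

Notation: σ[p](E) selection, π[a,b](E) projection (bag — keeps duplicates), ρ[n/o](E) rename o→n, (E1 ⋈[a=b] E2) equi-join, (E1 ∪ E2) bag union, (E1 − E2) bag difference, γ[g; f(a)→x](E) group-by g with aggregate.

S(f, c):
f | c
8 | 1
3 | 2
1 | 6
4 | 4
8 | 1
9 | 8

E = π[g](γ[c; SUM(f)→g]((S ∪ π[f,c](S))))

Row counts bottom-up:
  S → 6
  S → 6
  π[f,c](S) → 6
  (S ∪ π[f,c](S)) → 12
  γ[c; SUM(f)→g]((S ∪ π[f,c](S))) → 5
  π[g](γ[c; SUM(f)→g]((S ∪ π[f,c](S)))) → 5

|E| = 5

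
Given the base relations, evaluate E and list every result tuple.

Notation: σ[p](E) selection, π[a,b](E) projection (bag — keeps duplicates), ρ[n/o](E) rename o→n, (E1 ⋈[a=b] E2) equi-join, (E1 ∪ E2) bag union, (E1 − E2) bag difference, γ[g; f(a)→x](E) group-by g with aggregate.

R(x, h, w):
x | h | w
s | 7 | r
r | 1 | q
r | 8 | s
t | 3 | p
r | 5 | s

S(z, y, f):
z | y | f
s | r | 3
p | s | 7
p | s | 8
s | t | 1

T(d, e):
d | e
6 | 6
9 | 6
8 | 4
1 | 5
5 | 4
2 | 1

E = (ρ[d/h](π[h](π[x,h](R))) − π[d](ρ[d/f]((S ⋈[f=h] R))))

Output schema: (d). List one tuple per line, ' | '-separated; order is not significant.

Stepwise |·|:
  R → 5
  π[x,h](R) → 5
  π[h](π[x,h](R)) → 5
  ρ[d/h](π[h](π[x,h](R))) → 5
  S → 4
  R → 5
  (S ⋈[f=h] R) → 4
  ρ[d/f]((S ⋈[f=h] R)) → 4
  π[d](ρ[d/f]((S ⋈[f=h] R))) → 4
  (ρ[d/h](π[h](π[x,h](R))) − π[d](ρ[d/f]((S ⋈[f=h] R)))) → 1

== RESULT ==
d
5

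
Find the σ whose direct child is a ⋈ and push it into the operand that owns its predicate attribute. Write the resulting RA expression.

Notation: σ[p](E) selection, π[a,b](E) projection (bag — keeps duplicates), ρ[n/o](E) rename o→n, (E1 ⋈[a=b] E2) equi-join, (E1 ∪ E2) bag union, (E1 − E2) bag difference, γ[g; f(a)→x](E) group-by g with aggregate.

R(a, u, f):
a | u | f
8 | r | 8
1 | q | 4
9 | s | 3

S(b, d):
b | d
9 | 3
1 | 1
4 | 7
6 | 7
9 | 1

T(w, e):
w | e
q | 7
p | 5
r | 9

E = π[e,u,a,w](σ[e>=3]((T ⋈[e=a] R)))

σ filters on e, owned by the left side.
E' = π[e,u,a,w]((σ[e>=3](T) ⋈[e=a] R))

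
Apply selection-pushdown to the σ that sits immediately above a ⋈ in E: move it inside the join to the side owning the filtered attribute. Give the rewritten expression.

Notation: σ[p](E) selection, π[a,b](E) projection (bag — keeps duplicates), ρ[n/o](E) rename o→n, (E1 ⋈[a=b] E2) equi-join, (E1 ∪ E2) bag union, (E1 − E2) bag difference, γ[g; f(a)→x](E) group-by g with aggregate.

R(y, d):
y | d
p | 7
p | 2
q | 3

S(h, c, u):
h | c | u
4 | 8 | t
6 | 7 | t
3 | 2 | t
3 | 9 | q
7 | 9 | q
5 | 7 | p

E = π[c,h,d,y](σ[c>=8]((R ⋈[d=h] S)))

σ filters on c, owned by the right side.
E' = π[c,h,d,y]((R ⋈[d=h] σ[c>=8](S)))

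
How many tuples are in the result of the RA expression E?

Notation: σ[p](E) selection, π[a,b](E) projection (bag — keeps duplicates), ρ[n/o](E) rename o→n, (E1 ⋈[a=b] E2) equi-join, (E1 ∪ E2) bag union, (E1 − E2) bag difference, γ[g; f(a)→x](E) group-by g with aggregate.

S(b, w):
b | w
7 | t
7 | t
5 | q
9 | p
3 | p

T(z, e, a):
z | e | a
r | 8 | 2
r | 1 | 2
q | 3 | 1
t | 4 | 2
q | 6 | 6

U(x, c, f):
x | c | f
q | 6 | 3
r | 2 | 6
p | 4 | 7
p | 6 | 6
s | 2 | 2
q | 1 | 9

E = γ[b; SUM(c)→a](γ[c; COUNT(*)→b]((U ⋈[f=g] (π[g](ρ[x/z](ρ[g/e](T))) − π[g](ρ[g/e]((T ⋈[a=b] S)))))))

Subexpression sizes:
  U → 6
  T → 5
  ρ[g/e](T) → 5
  ρ[x/z](ρ[g/e](T)) → 5
  π[g](ρ[x/z](ρ[g/e](T))) → 5
  T → 5
  S → 5
  (T ⋈[a=b] S) → 0
  ρ[g/e]((T ⋈[a=b] S)) → 0
  π[g](ρ[g/e]((T ⋈[a=b] S))) → 0
  (π[g](ρ[x/z](ρ[g/e](T))) − π[g](ρ[g/e]((T ⋈[a=b] S)))) → 5
  (U ⋈[f=g] (π[g](ρ[x/z](ρ[g/e](T))) − π[g](ρ[g/e]((T ⋈[a=b] S))))) → 3
  γ[c; COUNT(*)→b]((U ⋈[f=g] (π[g](ρ[x/z](ρ[g/e](T))) − π[g](ρ[g/e]((T ⋈[a=b] S)))))) → 2
  γ[b; SUM(c)→a](γ[c; COUNT(*)→b]((U ⋈[f=g] (π[g](ρ[x/z](ρ[g/e](T))) − π[g](ρ[g/e]((T ⋈[a=b] S))))))) → 2

|E| = 2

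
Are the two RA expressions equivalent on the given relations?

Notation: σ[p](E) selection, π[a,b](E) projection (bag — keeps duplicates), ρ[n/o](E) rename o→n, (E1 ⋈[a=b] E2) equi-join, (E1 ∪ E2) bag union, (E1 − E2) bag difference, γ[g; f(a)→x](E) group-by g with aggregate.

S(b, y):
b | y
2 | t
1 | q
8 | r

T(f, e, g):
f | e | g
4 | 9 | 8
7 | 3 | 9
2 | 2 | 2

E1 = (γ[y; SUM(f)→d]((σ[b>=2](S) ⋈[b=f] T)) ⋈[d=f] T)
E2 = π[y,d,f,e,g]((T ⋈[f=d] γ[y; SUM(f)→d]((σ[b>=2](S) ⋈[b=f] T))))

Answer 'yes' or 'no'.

E1 subexpression sizes:
  S → 3
  σ[b>=2](S) → 2
  T → 3
  (σ[b>=2](S) ⋈[b=f] T) → 1
  γ[y; SUM(f)→d]((σ[b>=2](S) ⋈[b=f] T)) → 1
  T → 3
  (γ[y; SUM(f)→d]((σ[b>=2](S) ⋈[b=f] T)) ⋈[d=f] T) → 1
E2 subexpression sizes:
  T → 3
  S → 3
  σ[b>=2](S) → 2
  T → 3
  (σ[b>=2](S) ⋈[b=f] T) → 1
  γ[y; SUM(f)→d]((σ[b>=2](S) ⋈[b=f] T)) → 1
  (T ⋈[f=d] γ[y; SUM(f)→d]((σ[b>=2](S) ⋈[b=f] T))) → 1
  π[y,d,f,e,g]((T ⋈[f=d] γ[y; SUM(f)→d]((σ[b>=2](S) ⋈[b=f] T)))) → 1

E1 and E2 produce the same multiset:
y | d | f | e | g
t | 2 | 2 | 2 | 2

yes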